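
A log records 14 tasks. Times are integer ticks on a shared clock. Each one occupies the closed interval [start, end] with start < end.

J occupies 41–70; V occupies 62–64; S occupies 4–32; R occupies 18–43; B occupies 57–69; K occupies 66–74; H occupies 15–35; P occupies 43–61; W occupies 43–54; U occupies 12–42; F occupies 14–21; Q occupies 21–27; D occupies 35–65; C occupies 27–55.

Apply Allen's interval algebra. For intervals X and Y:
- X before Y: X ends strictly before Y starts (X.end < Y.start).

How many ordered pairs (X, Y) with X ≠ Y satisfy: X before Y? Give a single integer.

Checking all 182 ordered pairs for relation 'before'; matching pairs in alphabetical order:
(C, B): C before B ✓
(C, K): C before K ✓
(C, V): C before V ✓
(D, K): D before K ✓
(F, B): F before B ✓
(F, C): F before C ✓
(F, D): F before D ✓
(F, J): F before J ✓
(F, K): F before K ✓
(F, P): F before P ✓
(F, V): F before V ✓
(F, W): F before W ✓
(H, B): H before B ✓
(H, J): H before J ✓
(H, K): H before K ✓
(H, P): H before P ✓
(H, V): H before V ✓
(H, W): H before W ✓
(P, K): P before K ✓
(P, V): P before V ✓
(Q, B): Q before B ✓
(Q, D): Q before D ✓
(Q, J): Q before J ✓
(Q, K): Q before K ✓
... plus 22 further pairs not listed.
Count: 46.

46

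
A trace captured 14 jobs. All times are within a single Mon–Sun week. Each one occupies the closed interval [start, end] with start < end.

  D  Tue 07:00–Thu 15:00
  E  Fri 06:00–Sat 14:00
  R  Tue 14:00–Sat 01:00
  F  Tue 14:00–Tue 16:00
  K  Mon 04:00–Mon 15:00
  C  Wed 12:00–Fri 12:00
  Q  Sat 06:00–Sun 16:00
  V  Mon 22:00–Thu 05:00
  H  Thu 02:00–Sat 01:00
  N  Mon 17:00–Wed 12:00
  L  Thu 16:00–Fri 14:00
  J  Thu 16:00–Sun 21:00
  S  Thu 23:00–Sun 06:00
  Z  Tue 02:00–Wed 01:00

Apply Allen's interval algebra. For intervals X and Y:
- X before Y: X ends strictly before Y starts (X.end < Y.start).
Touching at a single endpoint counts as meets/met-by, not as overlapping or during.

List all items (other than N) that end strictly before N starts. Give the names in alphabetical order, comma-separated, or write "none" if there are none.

K

Target N = [Mon 17:00, Wed 12:00].
C [Wed 12:00, Fri 12:00] → met-by → no.
D [Tue 07:00, Thu 15:00] → overlapped-by → no.
E [Fri 06:00, Sat 14:00] → after → no.
F [Tue 14:00, Tue 16:00] → during → no.
H [Thu 02:00, Sat 01:00] → after → no.
J [Thu 16:00, Sun 21:00] → after → no.
K [Mon 04:00, Mon 15:00] → before → yes.
L [Thu 16:00, Fri 14:00] → after → no.
Q [Sat 06:00, Sun 16:00] → after → no.
R [Tue 14:00, Sat 01:00] → overlapped-by → no.
S [Thu 23:00, Sun 06:00] → after → no.
V [Mon 22:00, Thu 05:00] → overlapped-by → no.
Z [Tue 02:00, Wed 01:00] → during → no.
Result: K.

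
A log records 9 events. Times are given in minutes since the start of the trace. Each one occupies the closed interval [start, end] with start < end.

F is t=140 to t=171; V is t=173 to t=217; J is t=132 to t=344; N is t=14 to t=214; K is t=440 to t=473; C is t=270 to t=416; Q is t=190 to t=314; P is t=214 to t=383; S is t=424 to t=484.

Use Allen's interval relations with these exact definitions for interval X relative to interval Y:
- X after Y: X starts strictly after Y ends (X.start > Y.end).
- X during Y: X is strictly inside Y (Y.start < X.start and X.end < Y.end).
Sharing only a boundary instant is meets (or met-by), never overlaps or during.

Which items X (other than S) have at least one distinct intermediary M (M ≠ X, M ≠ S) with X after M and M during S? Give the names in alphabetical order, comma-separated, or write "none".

Target S = [t=424, t=484].
Intermediaries M with M during S: K.
Via K — items with X after K: none.
Union: none.

none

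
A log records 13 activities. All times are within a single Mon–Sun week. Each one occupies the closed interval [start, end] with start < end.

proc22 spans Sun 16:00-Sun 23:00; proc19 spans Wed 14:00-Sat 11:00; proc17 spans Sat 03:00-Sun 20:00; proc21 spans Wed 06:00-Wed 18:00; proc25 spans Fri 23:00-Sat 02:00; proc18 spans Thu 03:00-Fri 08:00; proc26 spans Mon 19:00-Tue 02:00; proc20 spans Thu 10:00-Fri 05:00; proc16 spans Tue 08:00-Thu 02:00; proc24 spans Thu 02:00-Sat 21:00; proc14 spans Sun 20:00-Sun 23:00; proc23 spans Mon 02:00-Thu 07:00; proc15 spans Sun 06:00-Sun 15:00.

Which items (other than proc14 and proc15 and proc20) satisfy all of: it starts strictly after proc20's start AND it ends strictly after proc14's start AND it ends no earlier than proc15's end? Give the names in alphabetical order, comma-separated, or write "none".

proc22

Conditions: its start is strictly after proc20's start (X.start > Thu 10:00) AND its end is strictly after proc14's start (X.end > Sun 20:00) AND its end is no earlier than proc15's end (X.end >= Sun 15:00).
proc16: start Tue 08:00 > Thu 10:00? ✗; end Thu 02:00 > Sun 20:00? ✗; end Thu 02:00 >= Sun 15:00? ✗ → no.
proc17: start Sat 03:00 > Thu 10:00? ✓; end Sun 20:00 > Sun 20:00? ✗; end Sun 20:00 >= Sun 15:00? ✓ → no.
proc18: start Thu 03:00 > Thu 10:00? ✗; end Fri 08:00 > Sun 20:00? ✗; end Fri 08:00 >= Sun 15:00? ✗ → no.
proc19: start Wed 14:00 > Thu 10:00? ✗; end Sat 11:00 > Sun 20:00? ✗; end Sat 11:00 >= Sun 15:00? ✗ → no.
proc21: start Wed 06:00 > Thu 10:00? ✗; end Wed 18:00 > Sun 20:00? ✗; end Wed 18:00 >= Sun 15:00? ✗ → no.
proc22: start Sun 16:00 > Thu 10:00? ✓; end Sun 23:00 > Sun 20:00? ✓; end Sun 23:00 >= Sun 15:00? ✓ → yes.
proc23: start Mon 02:00 > Thu 10:00? ✗; end Thu 07:00 > Sun 20:00? ✗; end Thu 07:00 >= Sun 15:00? ✗ → no.
proc24: start Thu 02:00 > Thu 10:00? ✗; end Sat 21:00 > Sun 20:00? ✗; end Sat 21:00 >= Sun 15:00? ✗ → no.
proc25: start Fri 23:00 > Thu 10:00? ✓; end Sat 02:00 > Sun 20:00? ✗; end Sat 02:00 >= Sun 15:00? ✗ → no.
proc26: start Mon 19:00 > Thu 10:00? ✗; end Tue 02:00 > Sun 20:00? ✗; end Tue 02:00 >= Sun 15:00? ✗ → no.
Result: proc22.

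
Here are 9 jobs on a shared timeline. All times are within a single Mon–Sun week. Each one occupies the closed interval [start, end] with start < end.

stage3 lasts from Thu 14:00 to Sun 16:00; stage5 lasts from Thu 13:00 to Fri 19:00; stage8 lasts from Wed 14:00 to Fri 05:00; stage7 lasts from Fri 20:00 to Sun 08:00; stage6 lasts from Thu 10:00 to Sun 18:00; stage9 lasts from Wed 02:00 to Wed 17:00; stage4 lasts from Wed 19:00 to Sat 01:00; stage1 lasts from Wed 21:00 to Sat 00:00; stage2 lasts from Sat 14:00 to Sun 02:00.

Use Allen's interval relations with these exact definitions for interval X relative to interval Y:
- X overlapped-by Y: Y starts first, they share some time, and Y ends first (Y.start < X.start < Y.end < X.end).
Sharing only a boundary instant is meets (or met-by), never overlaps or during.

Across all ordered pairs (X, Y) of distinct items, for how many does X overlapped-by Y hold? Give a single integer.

Checking all 72 ordered pairs for relation 'overlapped-by'; matching pairs in alphabetical order:
(stage1, stage8): stage1 overlapped-by stage8 ✓
(stage3, stage1): stage3 overlapped-by stage1 ✓
(stage3, stage4): stage3 overlapped-by stage4 ✓
(stage3, stage5): stage3 overlapped-by stage5 ✓
(stage3, stage8): stage3 overlapped-by stage8 ✓
(stage4, stage8): stage4 overlapped-by stage8 ✓
(stage5, stage8): stage5 overlapped-by stage8 ✓
(stage6, stage1): stage6 overlapped-by stage1 ✓
(stage6, stage4): stage6 overlapped-by stage4 ✓
(stage6, stage8): stage6 overlapped-by stage8 ✓
(stage7, stage1): stage7 overlapped-by stage1 ✓
(stage7, stage4): stage7 overlapped-by stage4 ✓
(stage8, stage9): stage8 overlapped-by stage9 ✓
Count: 13.

13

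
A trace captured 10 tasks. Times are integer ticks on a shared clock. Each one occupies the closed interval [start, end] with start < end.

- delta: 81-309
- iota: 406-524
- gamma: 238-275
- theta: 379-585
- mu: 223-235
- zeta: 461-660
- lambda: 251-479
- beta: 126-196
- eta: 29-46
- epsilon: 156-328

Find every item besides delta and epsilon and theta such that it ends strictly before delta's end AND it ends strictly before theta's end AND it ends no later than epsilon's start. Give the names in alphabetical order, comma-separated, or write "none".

eta

Conditions: its end is strictly before delta's end (X.end < 309) AND its end is strictly before theta's end (X.end < 585) AND its end is no later than epsilon's start (X.end <= 156).
beta: end 196 < 309? ✓; end 196 < 585? ✓; end 196 <= 156? ✗ → no.
eta: end 46 < 309? ✓; end 46 < 585? ✓; end 46 <= 156? ✓ → yes.
gamma: end 275 < 309? ✓; end 275 < 585? ✓; end 275 <= 156? ✗ → no.
iota: end 524 < 309? ✗; end 524 < 585? ✓; end 524 <= 156? ✗ → no.
lambda: end 479 < 309? ✗; end 479 < 585? ✓; end 479 <= 156? ✗ → no.
mu: end 235 < 309? ✓; end 235 < 585? ✓; end 235 <= 156? ✗ → no.
zeta: end 660 < 309? ✗; end 660 < 585? ✗; end 660 <= 156? ✗ → no.
Result: eta.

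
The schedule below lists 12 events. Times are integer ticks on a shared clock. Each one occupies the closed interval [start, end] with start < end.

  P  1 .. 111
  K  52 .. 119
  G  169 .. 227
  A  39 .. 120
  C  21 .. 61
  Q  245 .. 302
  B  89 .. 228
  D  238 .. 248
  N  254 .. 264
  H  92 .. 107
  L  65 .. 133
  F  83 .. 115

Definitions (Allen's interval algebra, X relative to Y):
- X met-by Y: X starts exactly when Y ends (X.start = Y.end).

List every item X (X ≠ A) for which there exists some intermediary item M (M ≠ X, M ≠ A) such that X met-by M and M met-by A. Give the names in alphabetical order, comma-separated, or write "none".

none

Target A = [39, 120].
Intermediaries M with M met-by A: none.
Union: none.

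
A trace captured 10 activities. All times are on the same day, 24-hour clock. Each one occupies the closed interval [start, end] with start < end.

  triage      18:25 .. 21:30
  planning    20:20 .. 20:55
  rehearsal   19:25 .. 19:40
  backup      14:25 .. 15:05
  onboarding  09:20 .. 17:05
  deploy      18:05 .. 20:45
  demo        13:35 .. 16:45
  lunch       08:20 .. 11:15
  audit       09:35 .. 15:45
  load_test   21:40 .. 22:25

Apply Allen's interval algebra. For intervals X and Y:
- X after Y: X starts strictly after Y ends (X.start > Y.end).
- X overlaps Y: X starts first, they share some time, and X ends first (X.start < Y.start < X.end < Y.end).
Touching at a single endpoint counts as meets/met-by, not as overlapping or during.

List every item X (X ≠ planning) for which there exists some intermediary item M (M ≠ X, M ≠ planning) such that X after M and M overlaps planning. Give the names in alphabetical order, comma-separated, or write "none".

load_test

Target planning = [20:20, 20:55].
Intermediaries M with M overlaps planning: deploy.
Via deploy — items with X after deploy: load_test.
Union: load_test.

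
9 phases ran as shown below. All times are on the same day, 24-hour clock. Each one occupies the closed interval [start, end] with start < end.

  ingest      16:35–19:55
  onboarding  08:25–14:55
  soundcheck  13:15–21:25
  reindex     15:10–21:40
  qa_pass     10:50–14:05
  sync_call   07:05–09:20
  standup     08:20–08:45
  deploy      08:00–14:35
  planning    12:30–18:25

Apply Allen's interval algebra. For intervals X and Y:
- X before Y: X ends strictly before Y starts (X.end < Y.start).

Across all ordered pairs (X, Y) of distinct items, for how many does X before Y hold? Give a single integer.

Checking all 72 ordered pairs for relation 'before'; matching pairs in alphabetical order:
(deploy, ingest): deploy before ingest ✓
(deploy, reindex): deploy before reindex ✓
(onboarding, ingest): onboarding before ingest ✓
(onboarding, reindex): onboarding before reindex ✓
(qa_pass, ingest): qa_pass before ingest ✓
(qa_pass, reindex): qa_pass before reindex ✓
(standup, ingest): standup before ingest ✓
(standup, planning): standup before planning ✓
(standup, qa_pass): standup before qa_pass ✓
(standup, reindex): standup before reindex ✓
(standup, soundcheck): standup before soundcheck ✓
(sync_call, ingest): sync_call before ingest ✓
(sync_call, planning): sync_call before planning ✓
(sync_call, qa_pass): sync_call before qa_pass ✓
(sync_call, reindex): sync_call before reindex ✓
(sync_call, soundcheck): sync_call before soundcheck ✓
Count: 16.

16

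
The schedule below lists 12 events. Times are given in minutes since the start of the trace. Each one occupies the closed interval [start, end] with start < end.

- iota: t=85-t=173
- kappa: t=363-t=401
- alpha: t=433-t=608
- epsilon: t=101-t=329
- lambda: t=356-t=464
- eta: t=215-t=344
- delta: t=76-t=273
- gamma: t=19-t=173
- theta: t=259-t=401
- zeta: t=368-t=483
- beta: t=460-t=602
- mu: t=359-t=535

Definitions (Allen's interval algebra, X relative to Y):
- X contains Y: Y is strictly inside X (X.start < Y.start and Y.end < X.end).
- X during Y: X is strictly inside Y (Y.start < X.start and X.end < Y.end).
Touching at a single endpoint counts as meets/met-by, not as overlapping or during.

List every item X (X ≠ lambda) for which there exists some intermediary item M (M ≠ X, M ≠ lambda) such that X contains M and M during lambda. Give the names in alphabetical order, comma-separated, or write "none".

Target lambda = [t=356, t=464].
Intermediaries M with M during lambda: kappa.
Via kappa — items with X contains kappa: mu.
Union: mu.

mu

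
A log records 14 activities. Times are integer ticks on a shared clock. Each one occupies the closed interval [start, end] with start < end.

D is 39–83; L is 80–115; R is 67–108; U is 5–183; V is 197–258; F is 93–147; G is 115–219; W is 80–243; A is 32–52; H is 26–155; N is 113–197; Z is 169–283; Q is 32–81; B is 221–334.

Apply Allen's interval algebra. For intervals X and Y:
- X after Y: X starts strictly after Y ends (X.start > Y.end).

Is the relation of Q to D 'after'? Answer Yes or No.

Q = [32, 81], D = [39, 83].
Actual relation of Q to D: overlaps.
Asked whether 'after' holds → No.

No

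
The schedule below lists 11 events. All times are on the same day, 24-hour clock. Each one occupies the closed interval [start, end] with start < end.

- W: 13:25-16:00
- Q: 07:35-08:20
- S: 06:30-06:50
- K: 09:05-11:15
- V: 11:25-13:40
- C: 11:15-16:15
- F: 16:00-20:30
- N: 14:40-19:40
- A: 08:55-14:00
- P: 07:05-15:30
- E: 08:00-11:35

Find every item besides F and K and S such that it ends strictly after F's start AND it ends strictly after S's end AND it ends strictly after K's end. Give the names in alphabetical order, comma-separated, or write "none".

C, N

Conditions: its end is strictly after F's start (X.end > 16:00) AND its end is strictly after S's end (X.end > 06:50) AND its end is strictly after K's end (X.end > 11:15).
A: end 14:00 > 16:00? ✗; end 14:00 > 06:50? ✓; end 14:00 > 11:15? ✓ → no.
C: end 16:15 > 16:00? ✓; end 16:15 > 06:50? ✓; end 16:15 > 11:15? ✓ → yes.
E: end 11:35 > 16:00? ✗; end 11:35 > 06:50? ✓; end 11:35 > 11:15? ✓ → no.
N: end 19:40 > 16:00? ✓; end 19:40 > 06:50? ✓; end 19:40 > 11:15? ✓ → yes.
P: end 15:30 > 16:00? ✗; end 15:30 > 06:50? ✓; end 15:30 > 11:15? ✓ → no.
Q: end 08:20 > 16:00? ✗; end 08:20 > 06:50? ✓; end 08:20 > 11:15? ✗ → no.
V: end 13:40 > 16:00? ✗; end 13:40 > 06:50? ✓; end 13:40 > 11:15? ✓ → no.
W: end 16:00 > 16:00? ✗; end 16:00 > 06:50? ✓; end 16:00 > 11:15? ✓ → no.
Result: C, N.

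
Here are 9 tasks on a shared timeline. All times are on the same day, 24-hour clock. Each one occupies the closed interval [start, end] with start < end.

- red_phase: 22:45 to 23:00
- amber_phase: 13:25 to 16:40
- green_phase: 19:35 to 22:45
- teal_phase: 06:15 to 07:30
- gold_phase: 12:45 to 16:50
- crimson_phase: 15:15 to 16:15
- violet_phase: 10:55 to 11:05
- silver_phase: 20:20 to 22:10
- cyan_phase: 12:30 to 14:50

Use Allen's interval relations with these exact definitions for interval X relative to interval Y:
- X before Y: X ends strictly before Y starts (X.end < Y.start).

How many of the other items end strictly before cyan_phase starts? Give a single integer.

Target cyan_phase = [12:30, 14:50].
amber_phase [13:25, 16:40] → overlapped-by → no.
crimson_phase [15:15, 16:15] → after → no.
gold_phase [12:45, 16:50] → overlapped-by → no.
green_phase [19:35, 22:45] → after → no.
red_phase [22:45, 23:00] → after → no.
silver_phase [20:20, 22:10] → after → no.
teal_phase [06:15, 07:30] → before → counts.
violet_phase [10:55, 11:05] → before → counts.
Total: 2.

2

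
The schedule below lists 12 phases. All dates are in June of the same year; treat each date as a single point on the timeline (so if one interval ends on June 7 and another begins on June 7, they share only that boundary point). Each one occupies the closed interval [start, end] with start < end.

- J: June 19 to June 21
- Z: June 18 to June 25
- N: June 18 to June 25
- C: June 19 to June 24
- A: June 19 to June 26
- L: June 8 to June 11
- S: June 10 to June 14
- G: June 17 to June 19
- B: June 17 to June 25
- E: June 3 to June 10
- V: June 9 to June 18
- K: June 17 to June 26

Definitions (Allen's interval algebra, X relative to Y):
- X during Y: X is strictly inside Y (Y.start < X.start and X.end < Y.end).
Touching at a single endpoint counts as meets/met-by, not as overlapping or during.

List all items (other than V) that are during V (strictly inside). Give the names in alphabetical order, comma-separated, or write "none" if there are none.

S

Target V = [June 9, June 18].
A [June 19, June 26] → after → no.
B [June 17, June 25] → overlapped-by → no.
C [June 19, June 24] → after → no.
E [June 3, June 10] → overlaps → no.
G [June 17, June 19] → overlapped-by → no.
J [June 19, June 21] → after → no.
K [June 17, June 26] → overlapped-by → no.
L [June 8, June 11] → overlaps → no.
N [June 18, June 25] → met-by → no.
S [June 10, June 14] → during → yes.
Z [June 18, June 25] → met-by → no.
Result: S.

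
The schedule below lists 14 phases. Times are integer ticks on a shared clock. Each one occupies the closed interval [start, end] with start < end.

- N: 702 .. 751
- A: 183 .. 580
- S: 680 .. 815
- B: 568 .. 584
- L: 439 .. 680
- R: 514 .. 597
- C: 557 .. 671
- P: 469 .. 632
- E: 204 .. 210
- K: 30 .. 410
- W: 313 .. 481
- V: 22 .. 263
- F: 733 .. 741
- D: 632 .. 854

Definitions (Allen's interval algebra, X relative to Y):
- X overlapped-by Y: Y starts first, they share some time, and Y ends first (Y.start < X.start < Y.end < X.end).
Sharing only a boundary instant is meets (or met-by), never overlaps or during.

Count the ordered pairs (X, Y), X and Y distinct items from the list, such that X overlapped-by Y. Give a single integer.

15

Checking all 182 ordered pairs for relation 'overlapped-by'; matching pairs in alphabetical order:
(A, K): A overlapped-by K ✓
(A, V): A overlapped-by V ✓
(B, A): B overlapped-by A ✓
(C, A): C overlapped-by A ✓
(C, P): C overlapped-by P ✓
(C, R): C overlapped-by R ✓
(D, C): D overlapped-by C ✓
(D, L): D overlapped-by L ✓
(K, V): K overlapped-by V ✓
(L, A): L overlapped-by A ✓
(L, W): L overlapped-by W ✓
(P, A): P overlapped-by A ✓
(P, W): P overlapped-by W ✓
(R, A): R overlapped-by A ✓
(W, K): W overlapped-by K ✓
Count: 15.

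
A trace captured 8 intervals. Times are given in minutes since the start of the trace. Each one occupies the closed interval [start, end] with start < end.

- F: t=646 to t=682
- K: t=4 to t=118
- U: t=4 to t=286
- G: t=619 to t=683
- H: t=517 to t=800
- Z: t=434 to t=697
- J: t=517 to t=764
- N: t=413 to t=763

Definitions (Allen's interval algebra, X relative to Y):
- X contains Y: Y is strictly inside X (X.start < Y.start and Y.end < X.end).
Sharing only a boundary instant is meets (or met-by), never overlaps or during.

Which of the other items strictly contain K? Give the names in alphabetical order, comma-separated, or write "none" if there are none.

Target K = [t=4, t=118].
F [t=646, t=682] → after → no.
G [t=619, t=683] → after → no.
H [t=517, t=800] → after → no.
J [t=517, t=764] → after → no.
N [t=413, t=763] → after → no.
U [t=4, t=286] → started-by → no.
Z [t=434, t=697] → after → no.
Result: none.

none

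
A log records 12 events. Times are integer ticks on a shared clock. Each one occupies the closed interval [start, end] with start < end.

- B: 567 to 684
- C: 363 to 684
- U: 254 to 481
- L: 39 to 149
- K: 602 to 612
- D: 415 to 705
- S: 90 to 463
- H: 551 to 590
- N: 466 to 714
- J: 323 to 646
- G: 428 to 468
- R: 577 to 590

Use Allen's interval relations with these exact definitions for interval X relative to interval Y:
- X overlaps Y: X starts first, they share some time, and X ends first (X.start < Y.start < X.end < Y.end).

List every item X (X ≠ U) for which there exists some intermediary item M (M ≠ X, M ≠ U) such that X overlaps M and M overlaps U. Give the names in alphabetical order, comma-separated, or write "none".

Target U = [254, 481].
Intermediaries M with M overlaps U: S.
Via S — items with X overlaps S: L.
Union: L.

L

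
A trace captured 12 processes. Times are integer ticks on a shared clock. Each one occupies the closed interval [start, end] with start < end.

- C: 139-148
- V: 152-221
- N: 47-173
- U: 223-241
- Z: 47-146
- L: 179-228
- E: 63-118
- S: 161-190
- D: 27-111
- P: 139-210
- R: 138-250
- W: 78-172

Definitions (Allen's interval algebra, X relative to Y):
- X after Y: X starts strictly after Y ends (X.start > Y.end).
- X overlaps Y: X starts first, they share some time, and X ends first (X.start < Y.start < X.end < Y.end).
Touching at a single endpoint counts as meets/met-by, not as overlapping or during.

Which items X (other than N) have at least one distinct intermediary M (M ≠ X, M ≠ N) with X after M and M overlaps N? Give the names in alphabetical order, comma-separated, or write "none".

C, L, P, R, S, U, V

Target N = [47, 173].
Intermediaries M with M overlaps N: D.
Via D — items with X after D: C, L, P, R, S, U, V.
Union: C, L, P, R, S, U, V.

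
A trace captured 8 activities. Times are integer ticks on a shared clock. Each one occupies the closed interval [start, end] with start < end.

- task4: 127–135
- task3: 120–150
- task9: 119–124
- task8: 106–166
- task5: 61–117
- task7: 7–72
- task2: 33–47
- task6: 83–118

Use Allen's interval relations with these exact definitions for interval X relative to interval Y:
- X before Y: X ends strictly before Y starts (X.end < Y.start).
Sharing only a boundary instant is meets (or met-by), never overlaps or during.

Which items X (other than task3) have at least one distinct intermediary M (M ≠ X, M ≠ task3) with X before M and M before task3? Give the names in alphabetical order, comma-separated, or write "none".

task2, task7

Target task3 = [120, 150].
Intermediaries M with M before task3: task2, task5, task6, task7.
Via task2 — items with X before task2: none.
Via task5 — items with X before task5: task2.
Via task6 — items with X before task6: task2, task7.
Via task7 — items with X before task7: none.
Union: task2, task7.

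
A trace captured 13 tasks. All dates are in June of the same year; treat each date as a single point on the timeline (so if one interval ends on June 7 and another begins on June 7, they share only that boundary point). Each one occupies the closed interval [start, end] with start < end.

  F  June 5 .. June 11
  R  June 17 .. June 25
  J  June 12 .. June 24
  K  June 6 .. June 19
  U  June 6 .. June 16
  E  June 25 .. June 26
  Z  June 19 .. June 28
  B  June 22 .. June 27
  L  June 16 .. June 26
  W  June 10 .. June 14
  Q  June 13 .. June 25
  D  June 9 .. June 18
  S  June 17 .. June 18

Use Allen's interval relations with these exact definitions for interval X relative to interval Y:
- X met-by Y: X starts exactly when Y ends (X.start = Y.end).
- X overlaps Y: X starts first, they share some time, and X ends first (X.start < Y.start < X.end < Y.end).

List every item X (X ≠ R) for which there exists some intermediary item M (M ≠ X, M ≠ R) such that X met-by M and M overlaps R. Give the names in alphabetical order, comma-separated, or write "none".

Z

Target R = [June 17, June 25].
Intermediaries M with M overlaps R: D, J, K.
Via D — items with X met-by D: none.
Via J — items with X met-by J: none.
Via K — items with X met-by K: Z.
Union: Z.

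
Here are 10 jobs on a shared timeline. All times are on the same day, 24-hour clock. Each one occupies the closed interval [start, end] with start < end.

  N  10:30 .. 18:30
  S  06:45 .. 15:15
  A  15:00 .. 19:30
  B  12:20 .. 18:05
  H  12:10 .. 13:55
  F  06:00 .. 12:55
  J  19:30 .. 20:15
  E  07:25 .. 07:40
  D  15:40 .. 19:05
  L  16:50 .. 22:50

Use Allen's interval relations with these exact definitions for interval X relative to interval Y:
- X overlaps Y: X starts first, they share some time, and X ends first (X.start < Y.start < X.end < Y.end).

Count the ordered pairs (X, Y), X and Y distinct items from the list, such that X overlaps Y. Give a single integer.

16

Checking all 90 ordered pairs for relation 'overlaps'; matching pairs in alphabetical order:
(A, L): A overlaps L ✓
(B, A): B overlaps A ✓
(B, D): B overlaps D ✓
(B, L): B overlaps L ✓
(D, L): D overlaps L ✓
(F, B): F overlaps B ✓
(F, H): F overlaps H ✓
(F, N): F overlaps N ✓
(F, S): F overlaps S ✓
(H, B): H overlaps B ✓
(N, A): N overlaps A ✓
(N, D): N overlaps D ✓
(N, L): N overlaps L ✓
(S, A): S overlaps A ✓
(S, B): S overlaps B ✓
(S, N): S overlaps N ✓
Count: 16.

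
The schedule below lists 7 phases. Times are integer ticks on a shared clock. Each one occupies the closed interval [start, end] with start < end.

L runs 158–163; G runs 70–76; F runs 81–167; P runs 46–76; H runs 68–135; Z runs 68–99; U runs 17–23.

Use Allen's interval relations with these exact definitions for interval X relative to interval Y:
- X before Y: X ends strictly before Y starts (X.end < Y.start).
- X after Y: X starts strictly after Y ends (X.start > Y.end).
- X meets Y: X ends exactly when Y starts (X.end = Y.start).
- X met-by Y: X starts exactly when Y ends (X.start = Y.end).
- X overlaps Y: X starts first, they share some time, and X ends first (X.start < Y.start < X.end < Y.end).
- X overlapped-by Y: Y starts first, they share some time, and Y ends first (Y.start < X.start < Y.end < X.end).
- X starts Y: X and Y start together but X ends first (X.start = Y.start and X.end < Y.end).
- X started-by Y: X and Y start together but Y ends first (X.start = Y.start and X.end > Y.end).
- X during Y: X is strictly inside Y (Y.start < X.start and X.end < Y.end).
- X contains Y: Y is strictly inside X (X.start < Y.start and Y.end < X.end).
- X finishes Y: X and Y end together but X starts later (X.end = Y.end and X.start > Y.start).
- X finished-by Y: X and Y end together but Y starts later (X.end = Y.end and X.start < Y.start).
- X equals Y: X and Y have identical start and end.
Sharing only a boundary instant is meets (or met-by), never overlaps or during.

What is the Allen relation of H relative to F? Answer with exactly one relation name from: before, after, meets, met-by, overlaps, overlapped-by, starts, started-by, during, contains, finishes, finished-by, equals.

overlaps

H = [68, 135]; F = [81, 167].
Compare endpoints: H.start < F.start, H.start < F.end, H.end > F.start, H.end < F.end.
That pattern is 'overlaps'.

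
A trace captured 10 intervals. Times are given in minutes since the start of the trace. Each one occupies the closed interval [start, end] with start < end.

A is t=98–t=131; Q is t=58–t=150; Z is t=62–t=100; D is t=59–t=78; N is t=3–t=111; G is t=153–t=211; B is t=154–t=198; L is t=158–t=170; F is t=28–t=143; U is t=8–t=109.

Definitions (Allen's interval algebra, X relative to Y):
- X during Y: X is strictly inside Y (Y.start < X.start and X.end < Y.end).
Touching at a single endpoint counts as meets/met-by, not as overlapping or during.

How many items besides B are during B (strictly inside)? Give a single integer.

Target B = [t=154, t=198].
A [t=98, t=131] → before → no.
D [t=59, t=78] → before → no.
F [t=28, t=143] → before → no.
G [t=153, t=211] → contains → no.
L [t=158, t=170] → during → counts.
N [t=3, t=111] → before → no.
Q [t=58, t=150] → before → no.
U [t=8, t=109] → before → no.
Z [t=62, t=100] → before → no.
Total: 1.

1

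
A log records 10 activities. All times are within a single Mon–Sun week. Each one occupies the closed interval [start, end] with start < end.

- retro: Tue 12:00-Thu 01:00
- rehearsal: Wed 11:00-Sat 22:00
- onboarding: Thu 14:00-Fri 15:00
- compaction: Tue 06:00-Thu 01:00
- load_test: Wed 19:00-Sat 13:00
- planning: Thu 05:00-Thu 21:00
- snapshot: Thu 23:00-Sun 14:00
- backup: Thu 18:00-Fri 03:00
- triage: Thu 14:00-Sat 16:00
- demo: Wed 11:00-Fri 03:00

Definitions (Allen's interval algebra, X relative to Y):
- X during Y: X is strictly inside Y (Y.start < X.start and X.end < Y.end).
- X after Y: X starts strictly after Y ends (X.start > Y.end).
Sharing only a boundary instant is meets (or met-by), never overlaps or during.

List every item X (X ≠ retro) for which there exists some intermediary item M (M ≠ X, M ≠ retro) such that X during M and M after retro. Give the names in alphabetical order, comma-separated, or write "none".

backup

Target retro = [Tue 12:00, Thu 01:00].
Intermediaries M with M after retro: backup, onboarding, planning, snapshot, triage.
Via backup — items with X during backup: none.
Via onboarding — items with X during onboarding: backup.
Via planning — items with X during planning: none.
Via snapshot — items with X during snapshot: none.
Via triage — items with X during triage: backup.
Union: backup.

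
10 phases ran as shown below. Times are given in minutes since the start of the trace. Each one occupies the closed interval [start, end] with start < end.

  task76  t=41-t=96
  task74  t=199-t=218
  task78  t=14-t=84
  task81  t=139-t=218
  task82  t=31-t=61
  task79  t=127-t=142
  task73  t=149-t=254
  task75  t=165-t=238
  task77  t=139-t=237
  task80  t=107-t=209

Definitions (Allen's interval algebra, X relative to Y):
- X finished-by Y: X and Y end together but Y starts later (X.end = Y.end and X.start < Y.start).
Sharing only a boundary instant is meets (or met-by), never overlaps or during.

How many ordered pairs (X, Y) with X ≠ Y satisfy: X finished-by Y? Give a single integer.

1

Checking all 90 ordered pairs for relation 'finished-by'; matching pairs in alphabetical order:
(task81, task74): task81 finished-by task74 ✓
Count: 1.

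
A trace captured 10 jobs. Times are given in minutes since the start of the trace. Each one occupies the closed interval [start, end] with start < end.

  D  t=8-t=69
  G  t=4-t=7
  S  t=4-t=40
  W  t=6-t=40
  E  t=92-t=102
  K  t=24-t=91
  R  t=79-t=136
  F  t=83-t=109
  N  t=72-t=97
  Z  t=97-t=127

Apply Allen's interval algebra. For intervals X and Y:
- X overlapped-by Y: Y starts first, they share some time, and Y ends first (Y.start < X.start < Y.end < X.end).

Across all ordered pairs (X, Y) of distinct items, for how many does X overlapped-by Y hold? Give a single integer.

14

Checking all 90 ordered pairs for relation 'overlapped-by'; matching pairs in alphabetical order:
(D, S): D overlapped-by S ✓
(D, W): D overlapped-by W ✓
(E, N): E overlapped-by N ✓
(F, K): F overlapped-by K ✓
(F, N): F overlapped-by N ✓
(K, D): K overlapped-by D ✓
(K, S): K overlapped-by S ✓
(K, W): K overlapped-by W ✓
(N, K): N overlapped-by K ✓
(R, K): R overlapped-by K ✓
(R, N): R overlapped-by N ✓
(W, G): W overlapped-by G ✓
(Z, E): Z overlapped-by E ✓
(Z, F): Z overlapped-by F ✓
Count: 14.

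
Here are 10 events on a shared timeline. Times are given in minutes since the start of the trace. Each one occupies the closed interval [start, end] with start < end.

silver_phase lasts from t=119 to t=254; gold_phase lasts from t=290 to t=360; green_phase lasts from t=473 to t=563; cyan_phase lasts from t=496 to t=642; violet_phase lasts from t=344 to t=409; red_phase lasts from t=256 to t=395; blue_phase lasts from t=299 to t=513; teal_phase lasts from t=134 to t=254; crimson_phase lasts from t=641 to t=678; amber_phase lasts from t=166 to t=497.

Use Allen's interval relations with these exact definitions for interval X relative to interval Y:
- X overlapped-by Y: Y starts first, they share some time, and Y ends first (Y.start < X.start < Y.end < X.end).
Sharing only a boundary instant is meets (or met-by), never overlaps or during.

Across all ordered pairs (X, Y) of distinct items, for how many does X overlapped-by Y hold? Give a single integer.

Checking all 90 ordered pairs for relation 'overlapped-by'; matching pairs in alphabetical order:
(amber_phase, silver_phase): amber_phase overlapped-by silver_phase ✓
(amber_phase, teal_phase): amber_phase overlapped-by teal_phase ✓
(blue_phase, amber_phase): blue_phase overlapped-by amber_phase ✓
(blue_phase, gold_phase): blue_phase overlapped-by gold_phase ✓
(blue_phase, red_phase): blue_phase overlapped-by red_phase ✓
(crimson_phase, cyan_phase): crimson_phase overlapped-by cyan_phase ✓
(cyan_phase, amber_phase): cyan_phase overlapped-by amber_phase ✓
(cyan_phase, blue_phase): cyan_phase overlapped-by blue_phase ✓
(cyan_phase, green_phase): cyan_phase overlapped-by green_phase ✓
(green_phase, amber_phase): green_phase overlapped-by amber_phase ✓
(green_phase, blue_phase): green_phase overlapped-by blue_phase ✓
(violet_phase, gold_phase): violet_phase overlapped-by gold_phase ✓
(violet_phase, red_phase): violet_phase overlapped-by red_phase ✓
Count: 13.

13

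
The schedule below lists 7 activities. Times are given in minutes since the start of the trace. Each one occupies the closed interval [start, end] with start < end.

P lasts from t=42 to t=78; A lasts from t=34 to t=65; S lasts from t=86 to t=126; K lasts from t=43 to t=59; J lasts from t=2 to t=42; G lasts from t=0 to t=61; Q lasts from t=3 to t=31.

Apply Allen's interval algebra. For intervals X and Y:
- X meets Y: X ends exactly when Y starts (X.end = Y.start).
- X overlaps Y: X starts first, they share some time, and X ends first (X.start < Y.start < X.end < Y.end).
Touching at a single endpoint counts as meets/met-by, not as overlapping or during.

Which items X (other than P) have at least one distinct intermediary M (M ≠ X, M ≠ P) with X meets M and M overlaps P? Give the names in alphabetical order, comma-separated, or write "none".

Target P = [t=42, t=78].
Intermediaries M with M overlaps P: A, G.
Via A — items with X meets A: none.
Via G — items with X meets G: none.
Union: none.

none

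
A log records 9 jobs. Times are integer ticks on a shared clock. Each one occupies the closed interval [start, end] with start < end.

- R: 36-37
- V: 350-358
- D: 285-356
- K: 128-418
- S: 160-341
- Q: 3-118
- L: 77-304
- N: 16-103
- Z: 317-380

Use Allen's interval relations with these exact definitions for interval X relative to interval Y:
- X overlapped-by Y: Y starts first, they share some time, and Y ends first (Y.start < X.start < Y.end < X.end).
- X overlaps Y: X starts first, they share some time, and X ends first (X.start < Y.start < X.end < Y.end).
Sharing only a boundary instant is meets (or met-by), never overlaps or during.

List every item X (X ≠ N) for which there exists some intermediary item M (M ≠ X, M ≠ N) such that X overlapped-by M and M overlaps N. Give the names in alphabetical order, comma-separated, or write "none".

Target N = [16, 103].
Intermediaries M with M overlaps N: none.
Union: none.

none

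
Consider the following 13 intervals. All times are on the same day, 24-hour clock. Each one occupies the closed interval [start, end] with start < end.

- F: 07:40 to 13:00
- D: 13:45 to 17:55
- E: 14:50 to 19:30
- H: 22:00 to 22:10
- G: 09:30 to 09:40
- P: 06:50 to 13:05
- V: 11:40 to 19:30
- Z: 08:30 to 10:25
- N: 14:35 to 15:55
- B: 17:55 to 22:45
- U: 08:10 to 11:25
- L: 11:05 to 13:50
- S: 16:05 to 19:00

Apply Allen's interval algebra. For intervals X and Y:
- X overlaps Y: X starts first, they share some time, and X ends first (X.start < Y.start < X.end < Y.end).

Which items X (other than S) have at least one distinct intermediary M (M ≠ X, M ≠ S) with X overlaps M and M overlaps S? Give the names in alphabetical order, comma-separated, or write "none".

Target S = [16:05, 19:00].
Intermediaries M with M overlaps S: D.
Via D — items with X overlaps D: L.
Union: L.

L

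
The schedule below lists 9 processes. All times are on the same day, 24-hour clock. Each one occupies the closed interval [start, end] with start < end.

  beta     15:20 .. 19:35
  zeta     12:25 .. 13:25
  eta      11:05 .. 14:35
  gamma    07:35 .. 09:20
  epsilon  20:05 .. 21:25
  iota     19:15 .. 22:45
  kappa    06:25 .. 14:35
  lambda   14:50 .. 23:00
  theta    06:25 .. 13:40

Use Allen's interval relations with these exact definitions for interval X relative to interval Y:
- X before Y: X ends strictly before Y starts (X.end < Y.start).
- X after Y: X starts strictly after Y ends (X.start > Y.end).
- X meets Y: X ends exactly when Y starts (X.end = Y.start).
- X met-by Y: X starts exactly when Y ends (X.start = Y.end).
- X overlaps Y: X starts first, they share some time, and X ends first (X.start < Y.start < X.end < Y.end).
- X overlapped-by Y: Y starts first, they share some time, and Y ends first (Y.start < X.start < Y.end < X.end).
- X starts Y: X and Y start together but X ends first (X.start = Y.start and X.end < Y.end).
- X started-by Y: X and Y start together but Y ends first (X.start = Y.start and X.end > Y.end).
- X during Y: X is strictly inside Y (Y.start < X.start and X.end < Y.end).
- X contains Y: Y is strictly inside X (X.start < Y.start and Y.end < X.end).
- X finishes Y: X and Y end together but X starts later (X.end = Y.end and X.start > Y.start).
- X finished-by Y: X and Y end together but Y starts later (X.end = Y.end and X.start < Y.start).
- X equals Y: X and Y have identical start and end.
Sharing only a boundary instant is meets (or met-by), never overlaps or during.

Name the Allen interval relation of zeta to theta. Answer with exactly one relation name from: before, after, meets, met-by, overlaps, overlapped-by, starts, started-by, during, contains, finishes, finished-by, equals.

zeta = [12:25, 13:25]; theta = [06:25, 13:40].
Compare endpoints: zeta.start > theta.start, zeta.start < theta.end, zeta.end > theta.start, zeta.end < theta.end.
That pattern is 'during'.

during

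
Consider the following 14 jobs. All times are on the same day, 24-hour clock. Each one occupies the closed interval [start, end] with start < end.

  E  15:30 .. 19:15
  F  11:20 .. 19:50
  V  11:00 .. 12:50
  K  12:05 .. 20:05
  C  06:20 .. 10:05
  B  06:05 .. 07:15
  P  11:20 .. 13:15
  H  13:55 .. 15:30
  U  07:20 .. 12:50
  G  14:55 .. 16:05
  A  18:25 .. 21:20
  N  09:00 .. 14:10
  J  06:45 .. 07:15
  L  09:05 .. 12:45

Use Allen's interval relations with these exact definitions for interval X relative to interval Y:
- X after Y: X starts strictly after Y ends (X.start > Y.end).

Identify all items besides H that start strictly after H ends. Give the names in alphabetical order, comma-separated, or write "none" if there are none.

A

Target H = [13:55, 15:30].
A [18:25, 21:20] → after → yes.
B [06:05, 07:15] → before → no.
C [06:20, 10:05] → before → no.
E [15:30, 19:15] → met-by → no.
F [11:20, 19:50] → contains → no.
G [14:55, 16:05] → overlapped-by → no.
J [06:45, 07:15] → before → no.
K [12:05, 20:05] → contains → no.
L [09:05, 12:45] → before → no.
N [09:00, 14:10] → overlaps → no.
P [11:20, 13:15] → before → no.
U [07:20, 12:50] → before → no.
V [11:00, 12:50] → before → no.
Result: A.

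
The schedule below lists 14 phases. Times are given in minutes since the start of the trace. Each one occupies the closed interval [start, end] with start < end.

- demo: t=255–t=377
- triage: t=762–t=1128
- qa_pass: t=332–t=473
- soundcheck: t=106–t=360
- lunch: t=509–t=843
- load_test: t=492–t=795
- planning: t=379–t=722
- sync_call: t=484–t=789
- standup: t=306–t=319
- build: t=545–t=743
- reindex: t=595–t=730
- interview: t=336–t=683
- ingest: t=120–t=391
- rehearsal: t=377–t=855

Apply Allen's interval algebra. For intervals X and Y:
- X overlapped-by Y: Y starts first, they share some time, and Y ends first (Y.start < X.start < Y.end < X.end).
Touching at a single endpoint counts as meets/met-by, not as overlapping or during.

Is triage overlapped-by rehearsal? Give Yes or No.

triage = [t=762, t=1128], rehearsal = [t=377, t=855].
Actual relation of triage to rehearsal: overlapped-by.
Asked whether 'overlapped-by' holds → Yes.

Yes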